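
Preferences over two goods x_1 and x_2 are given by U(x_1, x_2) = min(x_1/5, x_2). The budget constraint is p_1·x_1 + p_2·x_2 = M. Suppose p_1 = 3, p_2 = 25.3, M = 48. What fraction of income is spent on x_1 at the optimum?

With perfect complements, no substitution: consume in ratio x_1:x_2 = 5:1.
Budget: p_1·x_1 + p_2·(1/5)·x_1 = M, so (5·p_1 + p_2)·x_1 = 5·M.
Demand: x_1*(p_1,p_2,M) = 5·M/(5·p_1 + p_2), x_2* = M/(5·p_1 + p_2).
Here 5·3 + 25.3 = 40.3, giving x_1* = 5.9553 and x_2* = 1.1911.
Expenditure on x_1: 3·5.9553 = 17.866; share = 0.3722.

share on x_1 = 0.3722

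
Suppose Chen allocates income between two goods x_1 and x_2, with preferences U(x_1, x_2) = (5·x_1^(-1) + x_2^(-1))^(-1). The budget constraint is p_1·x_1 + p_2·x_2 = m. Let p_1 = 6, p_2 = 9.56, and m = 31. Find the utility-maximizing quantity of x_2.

x_2* = 1.17

MRS = MU_x_1/MU_x_2 = 5·(x_2/x_1)^(2). Set equal to p_1/p_2.
Hence x_2/x_1 = ((1/5)·p_1/p_2)^(1/(2)), i.e. raised to the 0.5 power.
With the ratio pinned down, the budget gives x_1* = m/(p_1 + p_2·(x_2/x_1)) and x_2* = (x_2/x_1)·x_1*.
Numerically x_2/x_1 = 0.354292, so x_1* = 31/(6 + 9.56·0.354292) = 3.3024 and x_2* = 0.354292·3.3024 = 1.17.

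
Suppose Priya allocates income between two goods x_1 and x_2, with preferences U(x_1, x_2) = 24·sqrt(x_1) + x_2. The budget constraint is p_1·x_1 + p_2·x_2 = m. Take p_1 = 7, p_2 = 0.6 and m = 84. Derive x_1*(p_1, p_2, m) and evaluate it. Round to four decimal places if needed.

x_1* = 1.058

Solve: √x_1 = 12·p_2/p_1, so x_1*(p_1,p_2) = (12·p_2/p_1)², and x_2* = (m − p_1·x_1*)/p_2.
Plugging in: x_1* = (12·0.6/7)² = 1.058.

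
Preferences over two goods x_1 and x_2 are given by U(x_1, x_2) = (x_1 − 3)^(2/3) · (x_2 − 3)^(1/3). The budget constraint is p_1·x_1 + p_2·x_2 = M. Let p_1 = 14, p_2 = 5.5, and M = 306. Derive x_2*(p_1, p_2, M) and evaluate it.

x_2* = 18

MRS = 2·(x_2−3)/(x_1−3). Tangency with p_1/p_2 gives x_2−3 = (1/2)·(p_1/p_2)·(x_1−3).
Substituting into the budget: x_1* = 3 + 2/3·(M − 3·p_1 − 3·p_2)/p_1, and x_2* = 3 + 1/3·(…)/p_2.
Discretionary income = 306 − 3·14 − 3·5.5 = 247.5; x_2* = 3 + 1/3·247.5/5.5 = 18.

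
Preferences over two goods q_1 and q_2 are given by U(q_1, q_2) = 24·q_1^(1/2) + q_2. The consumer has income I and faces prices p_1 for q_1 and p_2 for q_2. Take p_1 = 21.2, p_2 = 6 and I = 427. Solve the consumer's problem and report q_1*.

Solve: √q_1 = 12·p_2/p_1, so q_1*(p_1,p_2) = (12·p_2/p_1)², and q_2* = (I − p_1·q_1*)/p_2.
Plugging in: q_1* = (12·6/21.2)² = 11.5344.

q_1* = 11.5344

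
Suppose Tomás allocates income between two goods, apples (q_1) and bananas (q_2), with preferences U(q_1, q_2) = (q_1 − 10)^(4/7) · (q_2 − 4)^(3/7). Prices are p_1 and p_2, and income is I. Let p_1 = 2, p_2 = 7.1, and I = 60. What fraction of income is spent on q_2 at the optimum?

After buying the subsistence bundle (10, 4), a share 4/7 of the remaining income goes to q_1: q_1* = 10 + 4/7·(I − 10p_1 − 4p_2)/p_1.
Discretionary income = 60 − 10·2 − 4·7.1 = 11.6; q_1* = 10 + 4/7·11.6/2 = 13.3143; q_2* = 4 + 3/7·11.6/7.1 = 4.7002.
Expenditure on q_2: 7.1·4.7002 = 33.3714; share = 0.5562.

share on q_2 = 0.5562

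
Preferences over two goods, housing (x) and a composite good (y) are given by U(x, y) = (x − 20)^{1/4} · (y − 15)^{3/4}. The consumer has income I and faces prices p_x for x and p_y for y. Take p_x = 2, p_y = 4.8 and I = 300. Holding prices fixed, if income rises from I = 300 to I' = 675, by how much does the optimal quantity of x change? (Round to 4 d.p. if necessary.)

This is Cobb-Douglas in (x−20, y−15): tangency gives 0.25·p_y·(y−15) = 0.75·p_x·(x−20).
After buying the subsistence bundle (20, 15), a share 0.25 of the remaining income goes to x: x* = 20 + 0.25·(I − 20p_x − 15p_y)/p_x.
Discretionary income = 300 − 20·2 − 15·4.8 = 188; x* = 20 + 0.25·188/2 = 43.5.
At I' = 675: x* = 90.375. Change: 90.375 − 43.5 = 46.875.

Δx* = 46.875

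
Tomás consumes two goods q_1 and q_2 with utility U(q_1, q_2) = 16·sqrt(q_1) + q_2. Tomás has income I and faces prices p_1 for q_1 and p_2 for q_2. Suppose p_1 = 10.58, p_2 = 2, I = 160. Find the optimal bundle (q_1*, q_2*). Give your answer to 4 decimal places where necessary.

q_1* = 2.287, q_2* = 67.9017

Utility is quasi-linear in q_2; the FOC for q_1 is 8/√q_1 = p_1/p_2.
Solve: √q_1 = 8·p_2/p_1, so q_1*(p_1,p_2) = (8·p_2/p_1)², and q_2* = (I − p_1·q_1*)/p_2.
Plugging in: q_1* = (8·2/10.58)² = 2.287, q_2* = 67.9017.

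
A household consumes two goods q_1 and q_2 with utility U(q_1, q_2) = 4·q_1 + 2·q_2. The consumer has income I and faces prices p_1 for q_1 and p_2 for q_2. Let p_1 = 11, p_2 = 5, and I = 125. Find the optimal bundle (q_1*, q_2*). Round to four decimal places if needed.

q_1* = 0, q_2* = 25

Perfect substitutes: compare marginal utility per dollar. 4/p_1 vs 2/p_2 → 0.3636 vs 0.4.
q_2 gives more utility per dollar, so spend all income on q_2: q_2* = I/p_2, q_1* = 0.
Numerically: q_1* = 0, q_2* = 25.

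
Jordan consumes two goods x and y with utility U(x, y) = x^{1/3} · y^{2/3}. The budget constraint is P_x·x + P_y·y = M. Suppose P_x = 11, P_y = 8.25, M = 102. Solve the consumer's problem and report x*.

Tangency: MRS = (1/2)·y/x = P_x/P_y.
Rearranging, P_y·y = 2·P_x·x. Substituting into the budget gives P_x·x·(1 + 2) = M.
Demand: x*(P_x,P_y,M) = 1/3·M/P_x and y* = 2/3·M/P_y.
At P_x=11, P_y=8.25, M=102: x* = 1/3·102/11 = 3.0909.

x* = 3.0909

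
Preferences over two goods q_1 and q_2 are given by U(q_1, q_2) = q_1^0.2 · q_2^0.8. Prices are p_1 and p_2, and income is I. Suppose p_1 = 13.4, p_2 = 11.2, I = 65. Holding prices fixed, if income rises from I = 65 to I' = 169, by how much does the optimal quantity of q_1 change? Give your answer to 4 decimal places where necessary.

MU_q_1/MU_q_2 = (0.2·q_2)/(0.8·q_1); tangency sets this equal to p_1/p_2.
Rearranging, p_2·q_2 = 4·p_1·q_1. Substituting into the budget gives p_1·q_1·(1 + 4) = I.
Demand: q_1*(p_1,p_2,I) = 0.2·I/p_1 and q_2* = 0.8·I/p_2.
At p_1=13.4, p_2=11.2, I=65: q_1* = 0.2·65/13.4 = 0.9701.
At I' = 169: q_1* = 2.5224. Change: 2.5224 − 0.9701 = 1.5522.

Δq_1* = 1.5522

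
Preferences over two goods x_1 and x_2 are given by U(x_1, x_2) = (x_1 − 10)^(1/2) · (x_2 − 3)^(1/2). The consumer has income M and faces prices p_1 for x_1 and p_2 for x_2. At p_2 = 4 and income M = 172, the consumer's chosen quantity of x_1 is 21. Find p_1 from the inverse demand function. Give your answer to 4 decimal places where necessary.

p_1 = 5

MRS = (x_2−3)/(x_1−10). Tangency with p_1/p_2 gives x_2−3 = (p_1/p_2)·(x_1−10).
After buying the subsistence bundle (10, 3), a share 0.5 of the remaining income goes to x_1: x_1* = 10 + 0.5·(M − 10p_1 − 3p_2)/p_1.
Set x_1* = 21 in the demand function and solve for p_1: p_1 = 5.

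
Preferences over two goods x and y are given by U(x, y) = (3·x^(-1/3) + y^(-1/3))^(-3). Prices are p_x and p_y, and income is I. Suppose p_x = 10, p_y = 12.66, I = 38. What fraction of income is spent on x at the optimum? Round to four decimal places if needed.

MU_x ∝ 3·x^(-4/3), MU_y ∝ y^(-4/3), so MRS = 3·(y/x)^(4/3) = p_x/p_y.
Solve for the ratio: y/x = [(1/3)·p_x/p_y]^(0.75).
Substitute y = (y/x)·x into the budget: x* = I/(p_x + p_y·(y/x)).
Numerically y/x = 0.367565, so x* = 38/(10 + 12.66·0.367565) = 2.5933 and y* = 0.367565·2.5933 = 0.9532.
Expenditure on x: 10·2.5933 = 25.9326; share = 0.6824.

share on x = 0.6824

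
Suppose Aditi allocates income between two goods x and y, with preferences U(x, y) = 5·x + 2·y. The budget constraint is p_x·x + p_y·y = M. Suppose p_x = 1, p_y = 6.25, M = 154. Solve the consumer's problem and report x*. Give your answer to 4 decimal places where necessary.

x* = 154

Linear utility — the consumer picks whichever good has higher MU/price: 5/1 = 5 vs 2/6.25 = 0.32.
x gives more utility per dollar, so spend all income on x: x* = M/p_x, y* = 0.
Numerically: x* = 154, y* = 0.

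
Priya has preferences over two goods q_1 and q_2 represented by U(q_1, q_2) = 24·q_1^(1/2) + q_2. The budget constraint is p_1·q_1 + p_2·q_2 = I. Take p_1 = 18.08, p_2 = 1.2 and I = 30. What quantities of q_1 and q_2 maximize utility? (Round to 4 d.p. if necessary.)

Set MRS = p_1/p_2: 12·q_1^(−1/2) = p_1/p_2.
Thus q_1* = (12·p_2/p_1)² — independent of I — with the rest of income spent on q_2.
Plugging in: q_1* = (12·1.2/18.08)² = 0.6343, q_2* = 15.4425.

q_1* = 0.6343, q_2* = 15.4425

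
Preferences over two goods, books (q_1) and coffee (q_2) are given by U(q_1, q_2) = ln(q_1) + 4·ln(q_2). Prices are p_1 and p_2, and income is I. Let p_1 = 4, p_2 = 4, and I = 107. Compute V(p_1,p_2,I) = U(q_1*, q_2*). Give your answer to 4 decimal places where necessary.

MU_q_1/MU_q_2 = (q_2)/(4·q_1); tangency sets this equal to p_1/p_2.
So p_2·q_2 = 4·p_1·q_1; combined with the budget, a share 0.2 of income goes to q_1.
Demand: q_1*(p_1,p_2,I) = 0.2·I/p_1 and q_2* = 0.8·I/p_2.
At p_1=4, p_2=4, I=107: q_1* = 0.2·107/4 = 5.35, q_2* = 21.4.
Utility at the optimum: U(5.35, 21.4) = 13.9307.

V = 13.9307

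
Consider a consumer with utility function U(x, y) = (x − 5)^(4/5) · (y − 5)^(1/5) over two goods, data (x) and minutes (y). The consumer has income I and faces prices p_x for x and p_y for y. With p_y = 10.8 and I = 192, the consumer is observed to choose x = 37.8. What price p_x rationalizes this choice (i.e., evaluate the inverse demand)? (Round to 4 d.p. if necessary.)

Let x' = x−5, y' = y−5. MRS = 4·y'/x' = p_x/p_y.
After buying the subsistence bundle (5, 5), a share 0.8 of the remaining income goes to x: x* = 5 + 0.8·(I − 5p_x − 5p_y)/p_x.
Set x* = 37.8 in the demand function and solve for p_x: p_x = 3.

p_x = 3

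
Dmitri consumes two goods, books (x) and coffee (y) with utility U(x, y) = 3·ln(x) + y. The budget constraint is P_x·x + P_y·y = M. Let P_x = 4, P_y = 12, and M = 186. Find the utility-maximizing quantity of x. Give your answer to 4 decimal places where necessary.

x* = 9

So x*(P_x,P_y) = 3·P_y/P_x, independent of income; and y* = (M − 3·P_y)/P_y.
At the given prices: x* = 3·12/4 = 9.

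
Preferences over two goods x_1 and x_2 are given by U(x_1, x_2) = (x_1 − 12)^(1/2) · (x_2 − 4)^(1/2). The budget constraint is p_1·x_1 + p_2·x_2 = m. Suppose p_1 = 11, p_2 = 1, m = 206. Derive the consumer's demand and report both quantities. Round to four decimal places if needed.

x_1* = 15.1818, x_2* = 39

MRS = (x_2−4)/(x_1−12). Tangency with p_1/p_2 gives x_2−4 = (p_1/p_2)·(x_1−12).
After buying the subsistence bundle (12, 4), a share 0.5 of the remaining income goes to x_1: x_1* = 12 + 0.5·(m − 12p_1 − 4p_2)/p_1.
Discretionary income = 206 − 12·11 − 4·1 = 70; x_1* = 12 + 0.5·70/11 = 15.1818; x_2* = 4 + 0.5·70/1 = 39.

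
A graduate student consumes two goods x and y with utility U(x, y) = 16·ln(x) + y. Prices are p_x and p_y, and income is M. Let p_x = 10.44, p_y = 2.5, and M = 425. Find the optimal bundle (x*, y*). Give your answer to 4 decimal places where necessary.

Set MRS = p_x/p_y: (16/x)/1 = p_x/p_y.
So x*(p_x,p_y) = 16·p_y/p_x, independent of income; and y* = (M − 16·p_y)/p_y.
At the given prices: x* = 16·2.5/10.44 = 3.8314, and y* = 154.

x* = 3.8314, y* = 154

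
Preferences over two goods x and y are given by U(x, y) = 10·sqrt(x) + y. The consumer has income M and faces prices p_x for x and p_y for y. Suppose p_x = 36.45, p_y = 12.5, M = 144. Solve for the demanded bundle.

x* = 2.9401, y* = 2.9466

MU_x = 5/√x, MU_y = 1. Tangency: 5/√x = p_x/p_y.
Thus x* = (5·p_y/p_x)² — independent of M — with the rest of income spent on y.
Plugging in: x* = (5·12.5/36.45)² = 2.9401, y* = 2.9466.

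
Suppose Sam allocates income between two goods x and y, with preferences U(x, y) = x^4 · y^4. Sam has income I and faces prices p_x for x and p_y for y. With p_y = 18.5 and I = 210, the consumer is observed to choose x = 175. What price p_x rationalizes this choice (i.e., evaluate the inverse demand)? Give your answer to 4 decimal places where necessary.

The MRS is y/x. Set MRS = p_x/p_y.
Rearranging, p_y·y = p_x·x. Substituting into the budget gives p_x·x·(1 + 1) = I.
Demand: x*(p_x,p_y,I) = 0.5·I/p_x and y* = 0.5·I/p_y.
Set x* = 175 in the demand function and solve for p_x: p_x = 0.6.

p_x = 0.6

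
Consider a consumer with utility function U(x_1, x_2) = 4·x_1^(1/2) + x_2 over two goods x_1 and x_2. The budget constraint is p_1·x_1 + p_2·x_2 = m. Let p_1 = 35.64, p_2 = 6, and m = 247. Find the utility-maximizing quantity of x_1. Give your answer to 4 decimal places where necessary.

x_1* = 0.1134

Utility is quasi-linear in x_2; the FOC for x_1 is 2/√x_1 = p_1/p_2.
Thus x_1* = (2·p_2/p_1)² — independent of m — with the rest of income spent on x_2.
Plugging in: x_1* = (2·6/35.64)² = 0.1134.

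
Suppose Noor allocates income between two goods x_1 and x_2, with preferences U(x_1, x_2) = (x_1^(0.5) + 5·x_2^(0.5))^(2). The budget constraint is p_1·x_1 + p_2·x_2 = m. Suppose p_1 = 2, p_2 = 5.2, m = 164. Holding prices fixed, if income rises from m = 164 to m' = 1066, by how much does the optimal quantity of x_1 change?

Δx_1* = 42.4855

MRS = MU_x_1/MU_x_2 = (1/5)·(x_2/x_1)^(0.5). Set equal to p_1/p_2.
Hence x_2/x_1 = (5·p_1/p_2)^(1/(0.5)), i.e. raised to the 2 power.
With the ratio pinned down, the budget gives x_1* = m/(p_1 + p_2·(x_2/x_1)) and x_2* = (x_2/x_1)·x_1*.
Numerically x_2/x_1 = 3.698225, so x_1* = 164/(2 + 5.2·3.698225) = 7.7246.
At m' = 1066: x_1* = 50.2101. Change: 50.2101 − 7.7246 = 42.4855.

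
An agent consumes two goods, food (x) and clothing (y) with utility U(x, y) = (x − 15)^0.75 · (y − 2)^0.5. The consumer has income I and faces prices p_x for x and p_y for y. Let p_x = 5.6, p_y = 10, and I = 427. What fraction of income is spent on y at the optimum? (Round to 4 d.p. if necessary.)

share on y = 0.3494

MRS = (3/2)·(y−2)/(x−15). Tangency with p_x/p_y gives y−2 = (2/3)·(p_x/p_y)·(x−15).
Substituting into the budget: x* = 15 + 0.6·(I − 15·p_x − 2·p_y)/p_x, and y* = 2 + 0.4·(…)/p_y.
Discretionary income = 427 − 15·5.6 − 2·10 = 323; x* = 15 + 0.6·323/5.6 = 49.6071; y* = 2 + 0.4·323/10 = 14.92.
Expenditure on y: 10·14.92 = 149.2; share = 0.3494.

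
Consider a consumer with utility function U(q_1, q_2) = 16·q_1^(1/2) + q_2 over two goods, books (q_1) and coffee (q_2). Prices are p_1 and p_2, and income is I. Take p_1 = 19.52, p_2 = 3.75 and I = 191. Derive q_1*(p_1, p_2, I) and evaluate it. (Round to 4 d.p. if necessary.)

q_1* = 2.362

MU_q_1 = 8/√q_1, MU_q_2 = 1. Tangency: 8/√q_1 = p_1/p_2.
Thus q_1* = (8·p_2/p_1)² — independent of I — with the rest of income spent on q_2.
Plugging in: q_1* = (8·3.75/19.52)² = 2.362.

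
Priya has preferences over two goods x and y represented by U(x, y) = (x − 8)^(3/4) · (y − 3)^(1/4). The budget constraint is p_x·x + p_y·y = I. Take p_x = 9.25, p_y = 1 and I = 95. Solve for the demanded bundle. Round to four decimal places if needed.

x* = 9.4595, y* = 7.5

Substituting into the budget: x* = 8 + 0.75·(I − 8·p_x − 3·p_y)/p_x, and y* = 3 + 0.25·(…)/p_y.
Discretionary income = 95 − 8·9.25 − 3·1 = 18; x* = 8 + 0.75·18/9.25 = 9.4595; y* = 3 + 0.25·18/1 = 7.5.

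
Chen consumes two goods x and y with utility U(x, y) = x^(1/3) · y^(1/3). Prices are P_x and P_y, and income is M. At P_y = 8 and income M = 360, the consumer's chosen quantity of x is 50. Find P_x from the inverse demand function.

Tangency: MRS = y/x = P_x/P_y.
So 1/3·P_y·y = 1/3·P_x·x; combined with the budget, a share 0.5 of income goes to x.
Demand: x*(P_x,P_y,M) = 0.5·M/P_x and y* = 0.5·M/P_y.
Set x* = 50 in the demand function and solve for P_x: P_x = 3.6.

P_x = 3.6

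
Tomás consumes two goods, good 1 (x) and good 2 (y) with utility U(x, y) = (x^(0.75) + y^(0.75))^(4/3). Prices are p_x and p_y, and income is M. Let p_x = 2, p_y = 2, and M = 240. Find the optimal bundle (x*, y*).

x* = 60, y* = 60

From the CES first-order condition, (y/x)^(0.25) = p_x/p_y.
Solve for the ratio: y/x = [p_x/p_y]^(4).
With the ratio pinned down, the budget gives x* = M/(p_x + p_y·(y/x)) and y* = (y/x)·x*.
Numerically y/x = 1, so x* = 240/(2 + 2·1) = 60 and y* = 1·60 = 60.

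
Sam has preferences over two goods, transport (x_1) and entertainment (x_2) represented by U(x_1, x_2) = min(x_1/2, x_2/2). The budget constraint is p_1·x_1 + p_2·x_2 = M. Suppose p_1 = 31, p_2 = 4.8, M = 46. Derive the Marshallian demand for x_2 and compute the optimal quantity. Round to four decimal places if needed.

Demand: x_1*(p_1,p_2,M) = 2·M/(2·p_1 + 2·p_2), x_2* = 2·M/(2·p_1 + 2·p_2).
Here 2·31 + 2·4.8 = 71.6, giving x_2* = 1.2849.

x_2* = 1.2849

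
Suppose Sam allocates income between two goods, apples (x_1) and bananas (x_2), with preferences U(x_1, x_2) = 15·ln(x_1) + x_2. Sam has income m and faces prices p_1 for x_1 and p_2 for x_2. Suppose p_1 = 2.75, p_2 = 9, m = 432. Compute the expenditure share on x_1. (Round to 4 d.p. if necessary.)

So x_1*(p_1,p_2) = 15·p_2/p_1, independent of income; and x_2* = (m − 15·p_2)/p_2.
At the given prices: x_1* = 15·9/2.75 = 49.0909, and x_2* = 33.
Expenditure on x_1: 2.75·49.0909 = 135; share = 0.3125.

share on x_1 = 0.3125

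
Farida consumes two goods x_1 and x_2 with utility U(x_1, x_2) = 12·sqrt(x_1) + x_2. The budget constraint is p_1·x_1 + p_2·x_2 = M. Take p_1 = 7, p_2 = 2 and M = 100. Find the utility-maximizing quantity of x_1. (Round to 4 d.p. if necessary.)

Utility is quasi-linear in x_2; the FOC for x_1 is 6/√x_1 = p_1/p_2.
Solve: √x_1 = 6·p_2/p_1, so x_1*(p_1,p_2) = (6·p_2/p_1)², and x_2* = (M − p_1·x_1*)/p_2.
Plugging in: x_1* = (6·2/7)² = 2.9388.

x_1* = 2.9388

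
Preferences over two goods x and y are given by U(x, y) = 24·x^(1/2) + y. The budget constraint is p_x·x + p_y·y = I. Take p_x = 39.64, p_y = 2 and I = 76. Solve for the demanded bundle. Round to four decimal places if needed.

Set MRS = p_x/p_y: 12·x^(−1/2) = p_x/p_y.
Thus x* = (12·p_y/p_x)² — independent of I — with the rest of income spent on y.
Plugging in: x* = (12·2/39.64)² = 0.3666, y* = 30.7346.

x* = 0.3666, y* = 30.7346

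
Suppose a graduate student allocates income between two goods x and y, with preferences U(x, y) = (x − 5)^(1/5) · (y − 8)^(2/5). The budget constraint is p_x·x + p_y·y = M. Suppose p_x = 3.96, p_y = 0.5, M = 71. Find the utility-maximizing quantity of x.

x* = 8.9731

MRS = (1/2)·(y−8)/(x−5). Tangency with p_x/p_y gives y−8 = 2·(p_x/p_y)·(x−5).
After buying the subsistence bundle (5, 8), a share 1/3 of the remaining income goes to x: x* = 5 + 1/3·(M − 5p_x − 8p_y)/p_x.
Discretionary income = 71 − 5·3.96 − 8·0.5 = 47.2; x* = 5 + 1/3·47.2/3.96 = 8.9731.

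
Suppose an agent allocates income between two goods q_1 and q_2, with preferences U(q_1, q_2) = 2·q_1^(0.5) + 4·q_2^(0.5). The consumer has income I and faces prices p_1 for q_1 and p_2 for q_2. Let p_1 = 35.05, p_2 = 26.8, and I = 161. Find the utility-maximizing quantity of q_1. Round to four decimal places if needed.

q_1* = 0.7372

MRS = MU_q_1/MU_q_2 = (1/2)·(q_2/q_1)^(0.5). Set equal to p_1/p_2.
Solve for the ratio: q_2/q_1 = [2·p_1/p_2]^(2).
With the ratio pinned down, the budget gives q_1* = I/(p_1 + p_2·(q_2/q_1)) and q_2* = (q_2/q_1)·q_1*.
Numerically q_2/q_1 = 6.841738, so q_1* = 161/(35.05 + 26.8·6.841738) = 0.7372.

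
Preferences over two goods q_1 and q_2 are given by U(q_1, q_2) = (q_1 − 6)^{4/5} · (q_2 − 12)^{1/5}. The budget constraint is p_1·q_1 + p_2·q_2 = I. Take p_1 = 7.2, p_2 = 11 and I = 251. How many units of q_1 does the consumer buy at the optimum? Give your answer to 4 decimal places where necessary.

q_1* = 14.4222

Let q_1' = q_1−6, q_2' = q_2−12. MRS = 4·q_2'/q_1' = p_1/p_2.
After buying the subsistence bundle (6, 12), a share 0.8 of the remaining income goes to q_1: q_1* = 6 + 0.8·(I − 6p_1 − 12p_2)/p_1.
Discretionary income = 251 − 6·7.2 − 12·11 = 75.8; q_1* = 6 + 0.8·75.8/7.2 = 14.4222.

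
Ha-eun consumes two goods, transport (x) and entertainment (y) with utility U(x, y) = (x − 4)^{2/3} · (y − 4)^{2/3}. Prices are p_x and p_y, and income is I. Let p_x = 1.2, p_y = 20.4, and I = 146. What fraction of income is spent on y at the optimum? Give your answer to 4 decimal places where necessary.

share on y = 0.763

This is Cobb-Douglas in (x−4, y−4): tangency gives 2/3·p_y·(y−4) = 2/3·p_x·(x−4).
Substituting into the budget: x* = 4 + 0.5·(I − 4·p_x − 4·p_y)/p_x, and y* = 4 + 0.5·(…)/p_y.
Discretionary income = 146 − 4·1.2 − 4·20.4 = 59.6; x* = 4 + 0.5·59.6/1.2 = 28.8333; y* = 4 + 0.5·59.6/20.4 = 5.4608.
Expenditure on y: 20.4·5.4608 = 111.4; share = 0.763.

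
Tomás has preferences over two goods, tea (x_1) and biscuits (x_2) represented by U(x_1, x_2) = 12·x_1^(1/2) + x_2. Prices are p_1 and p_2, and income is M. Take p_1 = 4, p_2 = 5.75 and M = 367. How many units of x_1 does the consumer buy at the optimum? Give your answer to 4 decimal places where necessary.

x_1* = 74.3906

Utility is quasi-linear in x_2; the FOC for x_1 is 6/√x_1 = p_1/p_2.
Thus x_1* = (6·p_2/p_1)² — independent of M — with the rest of income spent on x_2.
Plugging in: x_1* = (6·5.75/4)² = 74.3906.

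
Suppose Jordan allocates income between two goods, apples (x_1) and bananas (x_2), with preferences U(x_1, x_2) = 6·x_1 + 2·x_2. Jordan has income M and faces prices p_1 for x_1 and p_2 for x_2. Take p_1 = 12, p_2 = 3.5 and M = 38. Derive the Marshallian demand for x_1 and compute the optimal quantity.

Perfect substitutes: compare marginal utility per dollar. 6/p_1 vs 2/p_2 → 0.5 vs 0.5714.
x_2 gives more utility per dollar, so spend all income on x_2: x_2* = M/p_2, x_1* = 0.
Numerically: x_1* = 0, x_2* = 10.8571.

x_1* = 0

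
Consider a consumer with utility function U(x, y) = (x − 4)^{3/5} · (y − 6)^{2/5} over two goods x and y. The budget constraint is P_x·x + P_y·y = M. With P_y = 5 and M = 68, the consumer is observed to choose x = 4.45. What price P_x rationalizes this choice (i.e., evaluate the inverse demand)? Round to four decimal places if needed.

MRS = (3/2)·(y−6)/(x−4). Tangency with P_x/P_y gives y−6 = (2/3)·(P_x/P_y)·(x−4).
After buying the subsistence bundle (4, 6), a share 0.6 of the remaining income goes to x: x* = 4 + 0.6·(M − 4P_x − 6P_y)/P_x.
Set x* = 4.45 in the demand function and solve for P_x: P_x = 8.

P_x = 8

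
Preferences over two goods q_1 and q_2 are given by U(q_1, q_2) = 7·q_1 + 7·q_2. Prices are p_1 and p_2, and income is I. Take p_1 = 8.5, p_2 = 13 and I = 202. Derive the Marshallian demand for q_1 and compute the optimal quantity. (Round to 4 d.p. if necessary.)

q_1* = 23.7647

Perfect substitutes: compare marginal utility per dollar. 7/p_1 vs 7/p_2 → 0.8235 vs 0.5385.
q_1 gives more utility per dollar, so spend all income on q_1: q_1* = I/p_1, q_2* = 0.
Numerically: q_1* = 23.7647, q_2* = 0.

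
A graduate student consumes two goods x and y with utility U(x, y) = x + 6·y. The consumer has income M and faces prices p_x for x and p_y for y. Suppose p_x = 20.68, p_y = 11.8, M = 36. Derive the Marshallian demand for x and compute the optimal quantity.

Linear utility — the consumer picks whichever good has higher MU/price: 1/20.68 = 0.0484 vs 6/11.8 = 0.5085.
y gives more utility per dollar, so spend all income on y: y* = M/p_y, x* = 0.
Numerically: x* = 0, y* = 3.0508.

x* = 0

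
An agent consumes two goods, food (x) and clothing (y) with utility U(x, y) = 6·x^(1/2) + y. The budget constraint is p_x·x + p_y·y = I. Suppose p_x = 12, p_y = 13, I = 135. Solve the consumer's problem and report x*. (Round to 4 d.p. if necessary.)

x* = 10.5625

MU_x = 3/√x, MU_y = 1. Tangency: 3/√x = p_x/p_y.
Thus x* = (3·p_y/p_x)² — independent of I — with the rest of income spent on y.
Plugging in: x* = (3·13/12)² = 10.5625.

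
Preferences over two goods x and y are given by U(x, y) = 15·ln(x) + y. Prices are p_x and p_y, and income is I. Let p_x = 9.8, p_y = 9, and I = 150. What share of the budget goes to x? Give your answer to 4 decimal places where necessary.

So x*(p_x,p_y) = 15·p_y/p_x, independent of income; and y* = (I − 15·p_y)/p_y.
At the given prices: x* = 15·9/9.8 = 13.7755, and y* = 1.6667.
Expenditure on x: 9.8·13.7755 = 135; share = 0.9.

share on x = 0.9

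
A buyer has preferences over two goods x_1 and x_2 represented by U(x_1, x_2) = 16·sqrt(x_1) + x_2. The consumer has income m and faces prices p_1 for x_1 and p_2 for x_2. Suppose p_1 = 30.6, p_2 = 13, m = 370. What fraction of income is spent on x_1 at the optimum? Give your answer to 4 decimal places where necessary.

Set MRS = p_1/p_2: 8·x_1^(−1/2) = p_1/p_2.
Solve: √x_1 = 8·p_2/p_1, so x_1*(p_1,p_2) = (8·p_2/p_1)², and x_2* = (m − p_1·x_1*)/p_2.
Plugging in: x_1* = (8·13/30.6)² = 11.5511, x_2* = 1.272.
Expenditure on x_1: 30.6·11.5511 = 353.4641; share = 0.9553.

share on x_1 = 0.9553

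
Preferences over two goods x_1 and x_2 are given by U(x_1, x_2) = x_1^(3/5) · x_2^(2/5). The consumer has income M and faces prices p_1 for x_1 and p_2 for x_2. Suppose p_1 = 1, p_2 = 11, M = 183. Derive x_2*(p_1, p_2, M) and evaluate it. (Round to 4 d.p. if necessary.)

The MRS is (3/2)·x_2/x_1. Set MRS = p_1/p_2.
So 0.6·p_2·x_2 = 0.4·p_1·x_1; combined with the budget, a share 0.6 of income goes to x_1.
Demand: x_1*(p_1,p_2,M) = 0.6·M/p_1 and x_2* = 0.4·M/p_2.
At p_1=1, p_2=11, M=183: x_2* = 0.4·183/11 = 6.6545.

x_2* = 6.6545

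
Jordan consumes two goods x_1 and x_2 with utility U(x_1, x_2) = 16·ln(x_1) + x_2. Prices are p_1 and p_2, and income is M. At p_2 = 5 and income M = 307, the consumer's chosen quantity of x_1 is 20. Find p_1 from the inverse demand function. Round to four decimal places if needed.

MU_x_1 = 16/x_1, MU_x_2 = 1. Tangency: 16/x_1 = p_1/p_2.
So x_1*(p_1,p_2) = 16·p_2/p_1, independent of income; and x_2* = (M − 16·p_2)/p_2.
Set x_1* = 20 in the demand function and solve for p_1: p_1 = 4.

p_1 = 4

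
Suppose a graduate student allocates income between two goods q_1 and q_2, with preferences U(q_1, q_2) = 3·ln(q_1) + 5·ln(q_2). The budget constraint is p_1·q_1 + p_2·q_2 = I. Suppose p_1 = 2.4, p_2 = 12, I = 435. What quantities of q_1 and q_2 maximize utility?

q_1* = 67.9688, q_2* = 22.6562

MU_q_1/MU_q_2 = (3·q_2)/(5·q_1); tangency sets this equal to p_1/p_2.
So 3·p_2·q_2 = 5·p_1·q_1; combined with the budget, a share 0.375 of income goes to q_1.
Demand: q_1*(p_1,p_2,I) = 0.375·I/p_1 and q_2* = 0.625·I/p_2.
At p_1=2.4, p_2=12, I=435: q_1* = 0.375·435/2.4 = 67.9688, q_2* = 22.6562.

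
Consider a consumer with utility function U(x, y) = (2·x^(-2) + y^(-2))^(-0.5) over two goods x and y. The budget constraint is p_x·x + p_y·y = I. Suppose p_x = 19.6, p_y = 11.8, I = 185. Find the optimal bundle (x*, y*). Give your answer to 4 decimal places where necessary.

x* = 6.0277, y* = 5.6659

MRS = MU_x/MU_y = 2·(y/x)^(3). Set equal to p_x/p_y.
Hence y/x = ((1/2)·p_x/p_y)^(1/(3)), i.e. raised to the 1/3 power.
With the ratio pinned down, the budget gives x* = I/(p_x + p_y·(y/x)) and y* = (y/x)·x*.
Numerically y/x = 0.939972, so x* = 185/(19.6 + 11.8·0.939972) = 6.0277 and y* = 0.939972·6.0277 = 5.6659.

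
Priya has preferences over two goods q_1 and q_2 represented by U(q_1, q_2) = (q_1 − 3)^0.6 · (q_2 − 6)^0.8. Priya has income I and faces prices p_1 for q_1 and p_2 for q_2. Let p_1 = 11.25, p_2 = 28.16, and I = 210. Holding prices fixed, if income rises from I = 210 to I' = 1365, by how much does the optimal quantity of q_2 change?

Δq_2* = 23.4375

Let q_1' = q_1−3, q_2' = q_2−6. MRS = (3/4)·q_2'/q_1' = p_1/p_2.
Substituting into the budget: q_1* = 3 + 3/7·(I − 3·p_1 − 6·p_2)/p_1, and q_2* = 6 + 4/7·(…)/p_2.
Discretionary income = 210 − 3·11.25 − 6·28.16 = 7.29; q_2* = 6 + 4/7·7.29/28.16 = 6.1479.
At I' = 1365: q_2* = 29.5854. Change: 29.5854 − 6.1479 = 23.4375.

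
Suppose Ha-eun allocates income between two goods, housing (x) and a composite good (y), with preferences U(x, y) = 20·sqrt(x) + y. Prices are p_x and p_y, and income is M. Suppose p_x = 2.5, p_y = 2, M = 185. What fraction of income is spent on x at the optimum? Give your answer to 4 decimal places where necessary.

share on x = 0.8649

Thus x* = (10·p_y/p_x)² — independent of M — with the rest of income spent on y.
Plugging in: x* = (10·2/2.5)² = 64, y* = 12.5.
Expenditure on x: 2.5·64 = 160; share = 0.8649.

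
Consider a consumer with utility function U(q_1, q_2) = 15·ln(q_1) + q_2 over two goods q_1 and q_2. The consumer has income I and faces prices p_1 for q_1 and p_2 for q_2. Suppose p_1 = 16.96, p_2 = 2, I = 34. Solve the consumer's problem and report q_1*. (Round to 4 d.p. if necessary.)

MU_q_1 = 15/q_1, MU_q_2 = 1. Tangency: 15/q_1 = p_1/p_2.
So q_1*(p_1,p_2) = 15·p_2/p_1, independent of income; and q_2* = (I − 15·p_2)/p_2.
At the given prices: q_1* = 15·2/16.96 = 1.7689.

q_1* = 1.7689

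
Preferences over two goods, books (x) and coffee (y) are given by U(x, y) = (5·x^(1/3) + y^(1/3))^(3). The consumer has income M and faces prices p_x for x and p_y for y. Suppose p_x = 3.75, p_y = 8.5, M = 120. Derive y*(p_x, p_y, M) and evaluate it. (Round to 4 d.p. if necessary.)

MRS = MU_x/MU_y = 5·(y/x)^(2/3). Set equal to p_x/p_y.
Solve for the ratio: y/x = [(1/5)·p_x/p_y]^(1.5).
With the ratio pinned down, the budget gives x* = M/(p_x + p_y·(y/x)) and y* = (y/x)·x*.
Numerically y/x = 0.02621, so x* = 120/(3.75 + 8.5·0.02621) = 30.2055 and y* = 0.02621·30.2055 = 0.7917.

y* = 0.7917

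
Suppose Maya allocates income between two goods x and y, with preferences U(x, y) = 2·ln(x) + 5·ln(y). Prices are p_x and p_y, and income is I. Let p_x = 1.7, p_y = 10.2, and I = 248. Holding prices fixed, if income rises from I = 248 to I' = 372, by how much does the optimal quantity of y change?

Δy* = 8.6835

The MRS is (2/5)·y/x. Set MRS = p_x/p_y.
So 2·p_y·y = 5·p_x·x; combined with the budget, a share 2/7 of income goes to x.
Demand: x*(p_x,p_y,I) = 2/7·I/p_x and y* = 5/7·I/p_y.
At p_x=1.7, p_y=10.2, I=248: y* = 5/7·248/10.2 = 17.3669.
At I' = 372: y* = 26.0504. Change: 26.0504 − 17.3669 = 8.6835.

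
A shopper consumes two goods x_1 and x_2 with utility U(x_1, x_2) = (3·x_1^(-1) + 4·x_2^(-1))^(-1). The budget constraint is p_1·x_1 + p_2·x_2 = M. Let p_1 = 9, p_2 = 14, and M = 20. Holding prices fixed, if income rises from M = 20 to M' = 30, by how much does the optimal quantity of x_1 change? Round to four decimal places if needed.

Δx_1* = 0.4553

From the CES first-order condition, (3/4)·(x_2/x_1)^(2) = p_1/p_2.
Hence x_2/x_1 = ((4/3)·p_1/p_2)^(1/(2)), i.e. raised to the 0.5 power.
Substitute x_2 = (x_2/x_1)·x_1 into the budget: x_1* = M/(p_1 + p_2·(x_2/x_1)).
Numerically x_2/x_1 = 0.92582, so x_1* = 20/(9 + 14·0.92582) = 0.9107.
At M' = 30: x_1* = 1.366. Change: 1.366 − 0.9107 = 0.4553.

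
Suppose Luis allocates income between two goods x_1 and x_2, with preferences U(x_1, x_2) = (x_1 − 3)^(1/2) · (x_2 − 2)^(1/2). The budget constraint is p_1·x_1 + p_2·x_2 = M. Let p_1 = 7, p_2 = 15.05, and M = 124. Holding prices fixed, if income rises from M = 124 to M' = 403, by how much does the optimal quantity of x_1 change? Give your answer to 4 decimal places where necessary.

Δx_1* = 19.9286

Let x_1' = x_1−3, x_2' = x_2−2. MRS = x_2'/x_1' = p_1/p_2.
After buying the subsistence bundle (3, 2), a share 0.5 of the remaining income goes to x_1: x_1* = 3 + 0.5·(M − 3p_1 − 2p_2)/p_1.
Discretionary income = 124 − 3·7 − 2·15.05 = 72.9; x_1* = 3 + 0.5·72.9/7 = 8.2071.
At M' = 403: x_1* = 28.1357. Change: 28.1357 − 8.2071 = 19.9286.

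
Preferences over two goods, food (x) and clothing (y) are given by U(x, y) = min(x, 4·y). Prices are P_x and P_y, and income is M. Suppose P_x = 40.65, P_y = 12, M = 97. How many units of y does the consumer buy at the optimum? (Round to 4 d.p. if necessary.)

y* = 0.5556

Demand: x*(P_x,P_y,M) = 4·M/(4·P_x + P_y), y* = M/(4·P_x + P_y).
Here 4·40.65 + 12 = 174.6, giving y* = 0.5556.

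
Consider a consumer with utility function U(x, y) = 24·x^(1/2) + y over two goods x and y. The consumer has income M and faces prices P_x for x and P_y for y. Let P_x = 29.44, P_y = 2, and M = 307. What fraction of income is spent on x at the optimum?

MU_x = 12/√x, MU_y = 1. Tangency: 12/√x = P_x/P_y.
Solve: √x = 12·P_y/P_x, so x*(P_x,P_y) = (12·P_y/P_x)², and y* = (M − P_x·x*)/P_y.
Plugging in: x* = (12·2/29.44)² = 0.6646, y* = 143.7174.
Expenditure on x: 29.44·0.6646 = 19.5652; share = 0.0637.

share on x = 0.0637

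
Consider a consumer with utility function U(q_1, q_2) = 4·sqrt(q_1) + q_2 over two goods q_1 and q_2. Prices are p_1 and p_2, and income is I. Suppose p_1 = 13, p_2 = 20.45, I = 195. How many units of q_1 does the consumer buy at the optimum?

q_1* = 9.8983

Utility is quasi-linear in q_2; the FOC for q_1 is 2/√q_1 = p_1/p_2.
Thus q_1* = (2·p_2/p_1)² — independent of I — with the rest of income spent on q_2.
Plugging in: q_1* = (2·20.45/13)² = 9.8983.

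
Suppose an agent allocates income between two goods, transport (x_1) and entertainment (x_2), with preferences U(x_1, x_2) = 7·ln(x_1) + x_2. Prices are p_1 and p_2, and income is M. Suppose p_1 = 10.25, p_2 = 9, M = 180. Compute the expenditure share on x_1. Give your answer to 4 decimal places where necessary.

MU_x_1 = 7/x_1, MU_x_2 = 1. Tangency: 7/x_1 = p_1/p_2.
So x_1*(p_1,p_2) = 7·p_2/p_1, independent of income; and x_2* = (M − 7·p_2)/p_2.
At the given prices: x_1* = 7·9/10.25 = 6.1463, and x_2* = 13.
Expenditure on x_1: 10.25·6.1463 = 63; share = 0.35.

share on x_1 = 0.35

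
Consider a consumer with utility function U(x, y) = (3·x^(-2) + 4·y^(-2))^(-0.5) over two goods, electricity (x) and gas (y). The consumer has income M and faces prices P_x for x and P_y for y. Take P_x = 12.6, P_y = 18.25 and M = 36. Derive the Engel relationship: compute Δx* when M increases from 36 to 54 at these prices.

From the CES first-order condition, (3/4)·(y/x)^(3) = P_x/P_y.
Hence y/x = ((4/3)·P_x/P_y)^(1/(3)), i.e. raised to the 1/3 power.
With the ratio pinned down, the budget gives x* = M/(P_x + P_y·(y/x)) and y* = (y/x)·x*.
Numerically y/x = 0.972782, so x* = 36/(12.6 + 18.25·0.972782) = 1.186.
At M' = 54: x* = 1.7791. Change: 1.7791 − 1.186 = 0.593.

Δx* = 0.593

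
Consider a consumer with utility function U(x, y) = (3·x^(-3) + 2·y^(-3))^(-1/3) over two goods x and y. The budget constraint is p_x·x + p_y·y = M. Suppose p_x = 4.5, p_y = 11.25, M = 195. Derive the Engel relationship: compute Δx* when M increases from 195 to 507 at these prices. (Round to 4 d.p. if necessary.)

MRS = MU_x/MU_y = (3/2)·(y/x)^(4). Set equal to p_x/p_y.
Hence y/x = ((2/3)·p_x/p_y)^(1/(4)), i.e. raised to the 0.25 power.
With the ratio pinned down, the budget gives x* = M/(p_x + p_y·(y/x)) and y* = (y/x)·x*.
Numerically y/x = 0.718608, so x* = 195/(4.5 + 11.25·0.718608) = 15.4954.
At M' = 507: x* = 40.2882. Change: 40.2882 − 15.4954 = 24.7927.

Δx* = 24.7927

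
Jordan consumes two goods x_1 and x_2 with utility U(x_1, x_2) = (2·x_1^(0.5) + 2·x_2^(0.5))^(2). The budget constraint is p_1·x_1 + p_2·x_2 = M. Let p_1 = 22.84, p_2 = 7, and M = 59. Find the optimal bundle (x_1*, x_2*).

x_1* = 0.606, x_2* = 6.4514

MU_x_1 ∝ 2·x_1^(-0.5), MU_x_2 ∝ 2·x_2^(-0.5), so MRS = (x_2/x_1)^(0.5) = p_1/p_2.
Hence x_2/x_1 = (p_1/p_2)^(1/(0.5)), i.e. raised to the 2 power.
Substitute x_2 = (x_2/x_1)·x_1 into the budget: x_1* = M/(p_1 + p_2·(x_2/x_1)).
Numerically x_2/x_1 = 10.646237, so x_1* = 59/(22.84 + 7·10.646237) = 0.606 and x_2* = 10.646237·0.606 = 6.4514.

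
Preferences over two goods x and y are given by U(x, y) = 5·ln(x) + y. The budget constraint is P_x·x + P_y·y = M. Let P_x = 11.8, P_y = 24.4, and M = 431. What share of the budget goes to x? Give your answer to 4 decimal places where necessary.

share on x = 0.2831

At the given prices: x* = 5·24.4/11.8 = 10.339, and y* = 12.6639.
Expenditure on x: 11.8·10.339 = 122; share = 0.2831.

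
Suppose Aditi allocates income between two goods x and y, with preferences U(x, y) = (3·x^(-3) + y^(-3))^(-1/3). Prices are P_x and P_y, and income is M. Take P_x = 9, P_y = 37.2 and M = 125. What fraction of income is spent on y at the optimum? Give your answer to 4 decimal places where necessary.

With the ratio pinned down, the budget gives x* = M/(P_x + P_y·(y/x)) and y* = (y/x)·x*.
Numerically y/x = 0.532899, so x* = 125/(9 + 37.2·0.532899) = 4.3367 and y* = 0.532899·4.3367 = 2.311.
Expenditure on y: 37.2·2.311 = 85.9698; share = 0.6878.

share on y = 0.6878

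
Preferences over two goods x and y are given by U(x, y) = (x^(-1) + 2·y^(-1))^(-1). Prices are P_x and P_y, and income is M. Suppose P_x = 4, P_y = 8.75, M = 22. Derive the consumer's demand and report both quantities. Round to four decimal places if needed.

MU_x ∝ x^(-2), MU_y ∝ 2·y^(-2), so MRS = (1/2)·(y/x)^(2) = P_x/P_y.
Hence y/x = (2·P_x/P_y)^(1/(2)), i.e. raised to the 0.5 power.
Substitute y = (y/x)·x into the budget: x* = M/(P_x + P_y·(y/x)).
Numerically y/x = 0.956183, so x* = 22/(4 + 8.75·0.956183) = 1.779 and y* = 0.956183·1.779 = 1.701.

x* = 1.779, y* = 1.701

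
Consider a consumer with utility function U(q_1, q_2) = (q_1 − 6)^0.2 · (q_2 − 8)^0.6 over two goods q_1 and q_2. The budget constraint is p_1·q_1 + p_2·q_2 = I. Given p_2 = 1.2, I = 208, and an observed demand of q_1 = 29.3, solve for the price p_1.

p_1 = 2

Let q_1' = q_1−6, q_2' = q_2−8. MRS = (1/3)·q_2'/q_1' = p_1/p_2.
Substituting into the budget: q_1* = 6 + 0.25·(I − 6·p_1 − 8·p_2)/p_1, and q_2* = 8 + 0.75·(…)/p_2.
Set q_1* = 29.3 in the demand function and solve for p_1: p_1 = 2.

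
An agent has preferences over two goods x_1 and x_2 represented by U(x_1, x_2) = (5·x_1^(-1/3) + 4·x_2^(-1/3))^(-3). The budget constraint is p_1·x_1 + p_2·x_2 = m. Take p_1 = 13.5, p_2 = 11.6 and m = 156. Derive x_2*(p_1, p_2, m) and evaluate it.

x_2* = 6.0364

From the CES first-order condition, (5/4)·(x_2/x_1)^(4/3) = p_1/p_2.
Solve for the ratio: x_2/x_1 = [(4/5)·p_1/p_2]^(0.75).
With the ratio pinned down, the budget gives x_1* = m/(p_1 + p_2·(x_2/x_1)) and x_2* = (x_2/x_1)·x_1*.
Numerically x_2/x_1 = 0.947817, so x_1* = 156/(13.5 + 11.6·0.947817) = 6.3687 and x_2* = 0.947817·6.3687 = 6.0364.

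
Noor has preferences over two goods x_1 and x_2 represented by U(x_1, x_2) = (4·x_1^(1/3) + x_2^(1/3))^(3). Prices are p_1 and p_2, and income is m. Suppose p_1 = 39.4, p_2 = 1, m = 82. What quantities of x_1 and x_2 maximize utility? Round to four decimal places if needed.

x_1* = 1.1662, x_2* = 36.0518

MRS = MU_x_1/MU_x_2 = 4·(x_2/x_1)^(2/3). Set equal to p_1/p_2.
Hence x_2/x_1 = ((1/4)·p_1/p_2)^(1/(2/3)), i.e. raised to the 1.5 power.
Substitute x_2 = (x_2/x_1)·x_1 into the budget: x_1* = m/(p_1 + p_2·(x_2/x_1)).
Numerically x_2/x_1 = 30.913939, so x_1* = 82/(39.4 + 1·30.913939) = 1.1662 and x_2* = 30.913939·1.1662 = 36.0518.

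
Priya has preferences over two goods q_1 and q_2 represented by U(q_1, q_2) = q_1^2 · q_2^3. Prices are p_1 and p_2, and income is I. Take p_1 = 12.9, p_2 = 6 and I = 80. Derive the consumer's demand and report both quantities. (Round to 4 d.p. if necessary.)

The MRS is (2/3)·q_2/q_1. Set MRS = p_1/p_2.
Rearranging, p_2·q_2 = (3/2)·p_1·q_1. Substituting into the budget gives p_1·q_1·(1 + (3/2)) = I.
Demand: q_1*(p_1,p_2,I) = 0.4·I/p_1 and q_2* = 0.6·I/p_2.
At p_1=12.9, p_2=6, I=80: q_1* = 0.4·80/12.9 = 2.4806, q_2* = 8.

q_1* = 2.4806, q_2* = 8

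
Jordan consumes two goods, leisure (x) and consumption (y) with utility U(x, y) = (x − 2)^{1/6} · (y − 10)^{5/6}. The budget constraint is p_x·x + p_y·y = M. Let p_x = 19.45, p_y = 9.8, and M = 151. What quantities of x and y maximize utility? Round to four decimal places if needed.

Let x' = x−2, y' = y−10. MRS = (1/5)·y'/x' = p_x/p_y.
Substituting into the budget: x* = 2 + 1/6·(M − 2·p_x − 10·p_y)/p_x, and y* = 10 + 5/6·(…)/p_y.
Discretionary income = 151 − 2·19.45 − 10·9.8 = 14.1; x* = 2 + 1/6·14.1/19.45 = 2.1208; y* = 10 + 5/6·14.1/9.8 = 11.199.

x* = 2.1208, y* = 11.199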